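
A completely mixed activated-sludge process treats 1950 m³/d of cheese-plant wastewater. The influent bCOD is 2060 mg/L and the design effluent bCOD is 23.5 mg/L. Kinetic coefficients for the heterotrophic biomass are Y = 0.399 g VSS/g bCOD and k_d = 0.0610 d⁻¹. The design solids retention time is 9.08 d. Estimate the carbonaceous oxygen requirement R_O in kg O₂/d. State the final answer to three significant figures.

Observed yield with endogenous decay: Y_obs = Y / (1 + k_d·θ_c) = 0.399 / (1 + 0.0610 × 9.08) = 0.399 / 1.554 = 0.2568 g VSS/g bCOD.
ΔS = 2060 − 23.5 = 2036 mg/L, so the substrate removal rate is 1950 × 2036/1000 = 3971 kg bCOD/d.
P_X = Y_obs·Q·(S₀ − S) = 0.2568 × 3971 = 1020 kg VSS/d.
Carbonaceous O₂ demand = substrate oxidised − cell-mass equivalent = 3971 − 1.42 × 1020 = 2523 kg O₂/d.

R_O ≈ 2520 kg O₂/d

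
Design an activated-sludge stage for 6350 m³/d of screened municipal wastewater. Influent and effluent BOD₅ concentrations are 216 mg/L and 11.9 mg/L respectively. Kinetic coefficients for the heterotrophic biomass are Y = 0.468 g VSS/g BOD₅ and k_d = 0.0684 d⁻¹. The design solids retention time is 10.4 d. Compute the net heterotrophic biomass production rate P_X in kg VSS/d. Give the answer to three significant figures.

P_X ≈ 354 kg VSS/d

Correct the yield for decay: Y_obs = Y/(1 + k_d θ_c) = 0.468 / (1 + 0.0684 × 10.4) = 0.468 / 1.711 = 0.2735.
Mass of BOD₅ removed per day: Q(S₀ − S) = 6350 × 204.1 g/m³ = 1296 kg/d.
Biomass produced: P_X = Y_obs·Q·ΔS = 0.2735 × 1296 ≈ 354.4 kg VSS/d.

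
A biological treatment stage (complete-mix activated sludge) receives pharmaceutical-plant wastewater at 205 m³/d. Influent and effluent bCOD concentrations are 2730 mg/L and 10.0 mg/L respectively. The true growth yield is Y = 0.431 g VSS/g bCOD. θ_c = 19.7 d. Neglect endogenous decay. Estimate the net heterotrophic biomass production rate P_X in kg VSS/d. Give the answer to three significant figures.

P_X ≈ 240 kg VSS/d

Since k_d ≈ 0, Y_obs = Y = 0.431 g VSS/g bCOD.
Q·(S₀ − S) = 205 × (2730 − 10.0) × 10⁻³ = 557.6 kg/d removed.
So the net sludge growth is P_X = 0.4310 × 557.6 = 240.3 kg VSS/d.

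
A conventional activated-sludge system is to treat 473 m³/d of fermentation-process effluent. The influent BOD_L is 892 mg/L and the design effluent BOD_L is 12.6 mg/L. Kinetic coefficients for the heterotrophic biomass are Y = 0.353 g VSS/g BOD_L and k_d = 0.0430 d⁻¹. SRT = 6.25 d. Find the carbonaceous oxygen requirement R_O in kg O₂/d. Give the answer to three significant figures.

R_O ≈ 252 kg O₂/d

Y_obs = Y / (1 + k_d θ_c) = 0.353 / (1 + 0.0430 × 6.25) = 0.353 / 1.269 = 0.2782.
Mass of BOD_L removed per day: Q(S₀ − S) = 473 × 879.4 g/m³ = 416.0 kg/d.
P_X = Y_obs·Q·(S₀ − S) = 0.2782 × 416.0 = 115.7 kg VSS/d.
Carbonaceous O₂ demand = substrate oxidised − cell-mass equivalent = 416.0 − 1.42 × 115.7 = 251.6 kg O₂/d.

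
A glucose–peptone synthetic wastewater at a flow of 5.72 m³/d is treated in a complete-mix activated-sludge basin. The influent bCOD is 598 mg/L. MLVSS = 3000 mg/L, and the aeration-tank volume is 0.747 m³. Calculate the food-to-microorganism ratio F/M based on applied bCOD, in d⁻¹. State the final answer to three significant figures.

F/M ≈ 1.53 d⁻¹

F/M = applied load / biomass = Q·S₀/(V·X) = 5.72 × 598 / (0.7470 × 3000) = 1.526 d⁻¹.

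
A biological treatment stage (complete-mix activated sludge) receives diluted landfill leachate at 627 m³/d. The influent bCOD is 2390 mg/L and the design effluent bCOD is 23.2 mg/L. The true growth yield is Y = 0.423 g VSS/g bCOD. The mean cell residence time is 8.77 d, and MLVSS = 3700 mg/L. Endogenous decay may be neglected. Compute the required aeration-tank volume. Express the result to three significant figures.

Biomass mass balance (decay neglected): V·X = Y·Q·(S₀ − S)·θ_c, so V = 0.423 × 627 × (2390 − 23.2) × 8.77 / 3700 = 1488 m³.

V ≈ 1490 m³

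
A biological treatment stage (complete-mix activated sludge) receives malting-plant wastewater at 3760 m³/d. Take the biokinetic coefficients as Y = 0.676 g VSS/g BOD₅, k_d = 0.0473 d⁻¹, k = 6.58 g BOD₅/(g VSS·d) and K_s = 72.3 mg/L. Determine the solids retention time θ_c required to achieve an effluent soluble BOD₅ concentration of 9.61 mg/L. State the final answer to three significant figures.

θ_c ≈ 2.11 d

At the target effluent, Y k S/(K_s+S) = 0.676×6.58×9.61/81.91 = 0.5219 d⁻¹.
1/θ_c = 0.5219 − 0.0473 = 0.4746 d⁻¹, so θ_c = 2.107 d.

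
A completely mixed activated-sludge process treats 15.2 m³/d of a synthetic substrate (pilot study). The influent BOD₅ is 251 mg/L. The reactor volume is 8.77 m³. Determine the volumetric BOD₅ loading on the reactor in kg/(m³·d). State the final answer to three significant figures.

L_v ≈ 0.435 kg BOD₅/(m³·d)

Applied BOD₅ load per unit volume = Q·S₀/V = (15.2 × 251/1000)/8.770 = 0.4350 kg BOD₅·m⁻³·d⁻¹.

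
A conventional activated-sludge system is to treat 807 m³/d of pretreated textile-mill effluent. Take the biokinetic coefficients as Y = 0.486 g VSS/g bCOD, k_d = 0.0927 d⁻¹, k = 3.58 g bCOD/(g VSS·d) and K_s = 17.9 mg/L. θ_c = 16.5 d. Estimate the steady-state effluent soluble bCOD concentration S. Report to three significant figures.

S ≈ 1.73 mg/L

Effluent substrate depends only on kinetics and SRT: S = K_s(1 + k_d θ_c) / [θ_c(Yk − k_d) − 1] = 17.9 × (1 + 0.0927 × 16.5) / [16.5 × (0.486 × 3.58 − 0.0927) − 1] = 45.28 / 26.18 = 1.730 mg/L.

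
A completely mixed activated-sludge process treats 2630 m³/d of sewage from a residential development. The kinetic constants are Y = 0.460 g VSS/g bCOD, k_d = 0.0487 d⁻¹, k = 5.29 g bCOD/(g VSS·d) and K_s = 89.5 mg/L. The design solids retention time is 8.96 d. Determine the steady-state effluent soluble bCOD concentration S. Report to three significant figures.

For a completely mixed reactor with recycle the Lawrence–McCarty relation gives S = K_s·(1 + k_d·θ_c) / [θ_c·(Y·k − k_d) − 1] = 89.5 × (1 + 0.0487 × 8.96) / [8.96 × (0.460 × 5.29 − 0.0487) − 1] = 128.6 / 20.37 = 6.312 mg/L.

S ≈ 6.31 mg/L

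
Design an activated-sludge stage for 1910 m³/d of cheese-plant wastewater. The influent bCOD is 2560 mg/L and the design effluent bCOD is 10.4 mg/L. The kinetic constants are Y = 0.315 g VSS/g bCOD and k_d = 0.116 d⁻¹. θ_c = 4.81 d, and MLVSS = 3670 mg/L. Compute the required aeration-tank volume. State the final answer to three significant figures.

Steady-state biomass mass balance: V·X·(1 + k_d·θ_c) = Y·Q·(S₀ − S)·θ_c, so V = 0.315 × 1910 × (2560 − 10.4) × 4.81 / [3670 × (1 + 0.116 × 4.81)] = 7.38×10^6 / 5718 = 1290 m³.

V ≈ 1290 m³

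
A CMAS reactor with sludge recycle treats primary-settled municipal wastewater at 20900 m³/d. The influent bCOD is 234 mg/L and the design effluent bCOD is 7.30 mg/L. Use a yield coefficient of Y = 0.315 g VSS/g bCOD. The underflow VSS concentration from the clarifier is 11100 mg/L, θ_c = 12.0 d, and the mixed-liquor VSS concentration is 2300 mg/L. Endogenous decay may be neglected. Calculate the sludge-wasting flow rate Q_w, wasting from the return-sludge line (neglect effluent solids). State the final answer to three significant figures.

V·X = Y·Q·ΔS·θ_c gives V = 0.315 × 20900 × (234 − 7.30) × 12.0 / 2300 = 7787 m³.
Q_w = (V·X)/(θ_c X_r) = 7787 × 2300 / (12.0 × 11100) = 134.5 m³/d.

Q_w ≈ 134 m³/d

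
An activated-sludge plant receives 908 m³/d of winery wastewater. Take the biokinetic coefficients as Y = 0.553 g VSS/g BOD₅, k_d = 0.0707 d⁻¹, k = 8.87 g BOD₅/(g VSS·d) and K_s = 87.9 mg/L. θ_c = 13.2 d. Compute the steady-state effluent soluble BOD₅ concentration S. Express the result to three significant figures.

From the Monod/SRT balance for a CMAS, S = K_s·(1+k_d θ_c)/[θ_c·(Y k − k_d) − 1] = 87.9 × (1 + 0.0707 × 13.2) / [13.2 × (0.553 × 8.87 − 0.0707) − 1] = 169.9 / 62.81 = 2.705 mg/L.

S ≈ 2.71 mg/L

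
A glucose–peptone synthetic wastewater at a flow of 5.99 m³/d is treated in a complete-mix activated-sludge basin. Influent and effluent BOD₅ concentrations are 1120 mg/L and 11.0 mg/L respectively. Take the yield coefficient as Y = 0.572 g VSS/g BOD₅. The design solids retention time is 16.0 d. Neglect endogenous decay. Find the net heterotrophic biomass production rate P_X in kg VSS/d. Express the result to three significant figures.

P_X ≈ 3.80 kg VSS/d

With endogenous decay neglected, the observed yield equals the true yield: Y_obs = Y = 0.572 g VSS/g BOD₅.
Q·(S₀ − S) = 5.99 × (1120 − 11.0) × 10⁻³ = 6.643 kg/d removed.
P_X = Y_obs · Q(S₀ − S) = 0.5720 × 6.643 = 3.800 kg VSS/d.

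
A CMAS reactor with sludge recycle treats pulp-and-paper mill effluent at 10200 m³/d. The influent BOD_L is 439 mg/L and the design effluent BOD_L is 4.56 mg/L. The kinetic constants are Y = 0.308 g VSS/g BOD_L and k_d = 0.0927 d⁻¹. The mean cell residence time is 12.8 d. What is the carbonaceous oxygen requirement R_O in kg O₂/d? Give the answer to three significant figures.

Correct the yield for decay: Y_obs = Y/(1 + k_d θ_c) = 0.308 / (1 + 0.0927 × 12.8) = 0.308 / 2.187 = 0.1409.
Substrate removed = Q·(S₀ − S) = 10200 m³/d × (439 − 4.56) g/m³ = 4.43×10^6 g/d = 4431 kg/d.
Biomass synthesised: P_X = Y_obs × 4431 = 624.2 kg VSS/d.
R_O = Q·ΔS − 1.42 P_X = 4431 − 886.4 = 3545 kg O₂/d.

R_O ≈ 3540 kg O₂/d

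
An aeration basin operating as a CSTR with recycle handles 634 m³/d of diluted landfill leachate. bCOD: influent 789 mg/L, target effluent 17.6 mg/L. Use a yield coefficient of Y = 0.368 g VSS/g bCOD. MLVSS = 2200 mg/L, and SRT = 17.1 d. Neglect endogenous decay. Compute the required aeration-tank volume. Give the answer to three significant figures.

With k_d = 0 the design equation reduces to V = Y Q (S₀−S) θ_c / X = 0.368 × 634 × (789 − 17.6) × 17.1 / 2200 = 1399 m³.

V ≈ 1400 m³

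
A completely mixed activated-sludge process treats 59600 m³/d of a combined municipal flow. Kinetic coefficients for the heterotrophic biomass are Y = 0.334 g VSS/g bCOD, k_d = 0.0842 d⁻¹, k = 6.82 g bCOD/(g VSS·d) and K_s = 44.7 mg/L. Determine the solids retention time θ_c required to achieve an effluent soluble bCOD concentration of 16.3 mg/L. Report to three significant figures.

From 1/θ_c = Y·k·S/(K_s + S) − k_d: Y·k·S/(K_s+S) = 0.334 × 6.82 × 16.3 / (44.7 + 16.3) = 0.6087 d⁻¹.
Then 1/θ_c = μ − k_d = 0.6087 − 0.0842 = 0.5245 d⁻¹, giving θ_c = 1.907 d.

θ_c ≈ 1.91 d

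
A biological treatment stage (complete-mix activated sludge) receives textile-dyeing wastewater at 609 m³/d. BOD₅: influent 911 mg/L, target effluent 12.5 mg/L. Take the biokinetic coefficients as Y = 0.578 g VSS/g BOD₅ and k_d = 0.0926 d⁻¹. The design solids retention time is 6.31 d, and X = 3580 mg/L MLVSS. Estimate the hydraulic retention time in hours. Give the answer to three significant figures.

τ ≈ 13.9 h

Rearranging the biomass balance for a CMAS with decay, V = Y·Q·ΔS·θ_c / [X·(1+k_d θ_c)] = 0.578 × 609 × (911 − 12.5) × 6.31 / [3580 × (1 + 0.0926 × 6.31)] = 2×10^6 / 5672 = 351.9 m³.
τ = V/Q = 351.9/609 = 0.5778 d, or 13.87 h.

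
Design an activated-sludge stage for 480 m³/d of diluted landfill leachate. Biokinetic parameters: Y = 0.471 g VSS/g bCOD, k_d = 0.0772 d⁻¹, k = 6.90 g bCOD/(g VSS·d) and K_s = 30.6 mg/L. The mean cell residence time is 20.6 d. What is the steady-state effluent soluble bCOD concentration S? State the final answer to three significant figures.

Effluent substrate depends only on kinetics and SRT: S = K_s(1 + k_d θ_c) / [θ_c(Yk − k_d) − 1] = 30.6 × (1 + 0.0772 × 20.6) / [20.6 × (0.471 × 6.90 − 0.0772) − 1] = 79.26 / 64.36 = 1.232 mg/L.

S ≈ 1.23 mg/L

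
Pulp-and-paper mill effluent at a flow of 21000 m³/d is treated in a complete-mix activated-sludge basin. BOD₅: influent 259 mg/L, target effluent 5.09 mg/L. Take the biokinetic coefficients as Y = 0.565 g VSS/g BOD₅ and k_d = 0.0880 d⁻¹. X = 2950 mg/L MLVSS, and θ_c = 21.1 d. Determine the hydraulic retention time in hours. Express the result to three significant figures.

From the SRT design equation V = Y Q (S₀−S) θ_c / [X (1 + k_d θ_c)] = 0.565 × 21000 × (259 − 5.09) × 21.1 / [2950 × (1 + 0.0880 × 21.1)] = 6.36×10^7 / 8428 = 7543 m³.
Hydraulic retention time τ = V/Q = 7543 / 21000 = 0.3592 d = 8.620 h.

τ ≈ 8.62 h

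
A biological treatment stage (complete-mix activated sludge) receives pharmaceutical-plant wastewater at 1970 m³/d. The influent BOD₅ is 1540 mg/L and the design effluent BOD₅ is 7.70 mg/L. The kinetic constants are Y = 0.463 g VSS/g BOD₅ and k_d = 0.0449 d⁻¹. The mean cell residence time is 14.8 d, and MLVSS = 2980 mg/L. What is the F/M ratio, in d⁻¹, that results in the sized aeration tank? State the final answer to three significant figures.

Steady-state biomass mass balance: V·X·(1 + k_d·θ_c) = Y·Q·(S₀ − S)·θ_c, so V = 0.463 × 1970 × (1540 − 7.70) × 14.8 / [2980 × (1 + 0.0449 × 14.8)] = 2.07×10^7 / 4960 = 4170 m³.
Food-to-microorganism ratio F/M = Q S₀ / (V X) = 1970 × 1540 / (4170 × 2980) = 0.2441 d⁻¹.

F/M ≈ 0.244 d⁻¹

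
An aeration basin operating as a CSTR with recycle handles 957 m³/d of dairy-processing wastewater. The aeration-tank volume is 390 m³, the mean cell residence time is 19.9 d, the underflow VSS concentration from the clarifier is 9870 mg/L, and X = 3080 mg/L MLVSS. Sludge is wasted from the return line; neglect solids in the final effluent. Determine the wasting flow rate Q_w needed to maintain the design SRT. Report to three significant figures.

Q_w = (V·X)/(θ_c X_r) = 390.0 × 3080 / (19.9 × 9870) = 6.116 m³/d.

Q_w ≈ 6.12 m³/d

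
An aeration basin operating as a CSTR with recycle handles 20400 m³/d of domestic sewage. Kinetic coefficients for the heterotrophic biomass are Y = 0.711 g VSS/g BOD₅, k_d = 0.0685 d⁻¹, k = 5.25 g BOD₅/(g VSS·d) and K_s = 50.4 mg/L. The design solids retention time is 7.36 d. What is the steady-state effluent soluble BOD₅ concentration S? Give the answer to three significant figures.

Effluent substrate depends only on kinetics and SRT: S = K_s(1 + k_d θ_c) / [θ_c(Yk − k_d) − 1] = 50.4 × (1 + 0.0685 × 7.36) / [7.36 × (0.711 × 5.25 − 0.0685) − 1] = 75.81 / 25.97 = 2.919 mg/L.

S ≈ 2.92 mg/L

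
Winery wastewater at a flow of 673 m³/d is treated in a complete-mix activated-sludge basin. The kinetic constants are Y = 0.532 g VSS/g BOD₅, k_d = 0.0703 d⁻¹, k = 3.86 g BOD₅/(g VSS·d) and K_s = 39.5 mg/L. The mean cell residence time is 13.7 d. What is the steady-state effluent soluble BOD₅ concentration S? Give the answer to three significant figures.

S ≈ 2.96 mg/L

From the Monod/SRT balance for a CMAS, S = K_s·(1+k_d θ_c)/[θ_c·(Y k − k_d) − 1] = 39.5 × (1 + 0.0703 × 13.7) / [13.7 × (0.532 × 3.86 − 0.0703) − 1] = 77.54 / 26.17 = 2.963 mg/L.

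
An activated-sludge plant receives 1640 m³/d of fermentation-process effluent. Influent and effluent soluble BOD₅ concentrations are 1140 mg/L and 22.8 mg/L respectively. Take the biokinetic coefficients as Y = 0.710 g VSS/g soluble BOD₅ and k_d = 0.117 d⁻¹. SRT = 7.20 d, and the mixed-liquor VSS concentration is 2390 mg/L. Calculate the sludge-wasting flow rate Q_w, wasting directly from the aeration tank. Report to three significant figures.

Steady-state biomass mass balance: V·X·(1 + k_d·θ_c) = Y·Q·(S₀ − S)·θ_c, so V = 0.710 × 1640 × (1140 − 22.8) × 7.20 / [2390 × (1 + 0.117 × 7.20)] = 9.37×10^6 / 4403 = 2127 m³.
With mixed-liquor wasting, θ_c = V/Q_w, so Q_w = V/θ_c = 2127/7.20 = 295.4 m³/d.

Q_w ≈ 295 m³/d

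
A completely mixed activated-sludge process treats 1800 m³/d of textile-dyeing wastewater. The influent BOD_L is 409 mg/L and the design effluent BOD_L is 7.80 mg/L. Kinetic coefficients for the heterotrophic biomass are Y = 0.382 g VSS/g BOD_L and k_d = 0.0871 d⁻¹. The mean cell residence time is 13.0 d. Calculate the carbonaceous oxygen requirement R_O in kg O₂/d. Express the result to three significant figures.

Correct the yield for decay: Y_obs = Y/(1 + k_d θ_c) = 0.382 / (1 + 0.0871 × 13.0) = 0.382 / 2.132 = 0.1791.
ΔS = 409 − 7.80 = 401.2 mg/L, so the substrate removal rate is 1800 × 401.2/1000 = 722.2 kg BOD_L/d.
Biomass synthesised: P_X = Y_obs × 722.2 = 129.4 kg VSS/d.
Carbonaceous O₂ demand = substrate oxidised − cell-mass equivalent = 722.2 − 1.42 × 129.4 = 538.4 kg O₂/d.

R_O ≈ 538 kg O₂/d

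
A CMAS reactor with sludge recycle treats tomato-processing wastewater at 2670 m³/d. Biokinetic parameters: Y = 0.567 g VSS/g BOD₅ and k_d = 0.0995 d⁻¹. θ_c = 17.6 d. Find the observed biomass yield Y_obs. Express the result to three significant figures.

The observed yield is Y_obs = Y/(1 + k_d·θ_c) = 0.567 / (1 + 0.0995 × 17.6) = 0.567 / 2.751 = 0.2061 g VSS per g BOD₅ removed.

Y_obs ≈ 0.206 g VSS/g BOD₅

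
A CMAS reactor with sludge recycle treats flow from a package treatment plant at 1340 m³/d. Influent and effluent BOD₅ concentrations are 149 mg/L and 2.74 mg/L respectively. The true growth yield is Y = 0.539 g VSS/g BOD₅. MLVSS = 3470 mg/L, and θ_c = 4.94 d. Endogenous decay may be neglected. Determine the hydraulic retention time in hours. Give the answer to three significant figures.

τ ≈ 2.69 h

Biomass mass balance (decay neglected): V·X = Y·Q·(S₀ − S)·θ_c, so V = 0.539 × 1340 × (149 − 2.74) × 4.94 / 3470 = 150.4 m³.
HRT = V/Q = 150.4 m³ / 1340 m³·d⁻¹ = 0.1122 d × 24 = 2.694 h.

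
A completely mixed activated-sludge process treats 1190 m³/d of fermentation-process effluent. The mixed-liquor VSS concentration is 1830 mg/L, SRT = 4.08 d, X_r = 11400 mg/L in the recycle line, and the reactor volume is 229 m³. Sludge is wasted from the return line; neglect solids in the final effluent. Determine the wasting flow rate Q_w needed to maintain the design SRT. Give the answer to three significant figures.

Q_w = (V·X)/(θ_c X_r) = 229.0 × 1830 / (4.08 × 11400) = 9.010 m³/d.

Q_w ≈ 9.01 m³/d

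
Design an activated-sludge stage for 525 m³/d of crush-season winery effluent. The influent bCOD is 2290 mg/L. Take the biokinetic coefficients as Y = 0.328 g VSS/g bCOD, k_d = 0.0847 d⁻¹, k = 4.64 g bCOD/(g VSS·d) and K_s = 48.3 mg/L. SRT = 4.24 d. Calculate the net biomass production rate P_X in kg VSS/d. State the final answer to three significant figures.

P_X ≈ 289 kg VSS/d

From the Monod/SRT balance for a CMAS, S = K_s·(1+k_d θ_c)/[θ_c·(Y k − k_d) − 1] = 48.3 × (1 + 0.0847 × 4.24) / [4.24 × (0.328 × 4.64 − 0.0847) − 1] = 65.65 / 5.094 = 12.89 mg/L.
The observed yield is Y_obs = Y/(1 + k_d·θ_c) = 0.328 / (1 + 0.0847 × 4.24) = 0.328 / 1.359 = 0.2413 g VSS per g bCOD removed.
Substrate removed = Q·(S₀ − S) = 525 m³/d × (2290 − 12.9) g/m³ = 1.2×10^6 g/d = 1195 kg/d.
P_X = Y_obs · Q(S₀ − S) = 0.2413 × 1195 = 288.5 kg VSS/d.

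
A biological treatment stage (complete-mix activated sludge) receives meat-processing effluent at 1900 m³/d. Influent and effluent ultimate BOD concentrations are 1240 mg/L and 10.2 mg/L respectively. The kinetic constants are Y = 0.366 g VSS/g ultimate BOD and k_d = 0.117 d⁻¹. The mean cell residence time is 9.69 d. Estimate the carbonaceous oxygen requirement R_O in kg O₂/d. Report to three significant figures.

Observed yield with endogenous decay: Y_obs = Y / (1 + k_d·θ_c) = 0.366 / (1 + 0.117 × 9.69) = 0.366 / 2.134 = 0.1715 g VSS/g ultimate BOD.
ΔS = 1240 − 10.2 = 1230 mg/L, so the substrate removal rate is 1900 × 1230/1000 = 2337 kg ultimate BOD/d.
Net sludge production P_X = 0.1715 × 2337 = 400.8 kg VSS/d.
R_O = Q·ΔS − 1.42 P_X = 2337 − 569.1 = 1767 kg O₂/d.

R_O ≈ 1770 kg O₂/d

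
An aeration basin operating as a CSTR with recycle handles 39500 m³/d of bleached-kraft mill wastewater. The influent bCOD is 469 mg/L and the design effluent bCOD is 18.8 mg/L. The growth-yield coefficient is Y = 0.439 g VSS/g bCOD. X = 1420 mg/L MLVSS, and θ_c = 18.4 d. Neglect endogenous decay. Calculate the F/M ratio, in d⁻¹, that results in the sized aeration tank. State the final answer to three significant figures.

F/M ≈ 0.129 d⁻¹

V·X = Y·Q·ΔS·θ_c gives V = 0.439 × 39500 × (469 − 18.8) × 18.4 / 1420 = 101157 m³.
F/M = applied load / biomass = Q·S₀/(V·X) = 39500 × 469 / (101157 × 1420) = 0.1290 d⁻¹.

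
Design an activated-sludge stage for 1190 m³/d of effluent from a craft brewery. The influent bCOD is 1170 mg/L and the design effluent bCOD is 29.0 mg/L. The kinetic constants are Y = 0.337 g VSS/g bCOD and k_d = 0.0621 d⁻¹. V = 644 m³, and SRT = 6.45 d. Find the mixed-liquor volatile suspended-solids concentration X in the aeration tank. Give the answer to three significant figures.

From V·X·(1 + k_d·θ_c) = Y·Q·(S₀ − S)·θ_c: X = 0.337 × 1190 × (1170 − 29.0) × 6.45 / [644 × (1 + 0.0621 × 6.45)] = 3272 mg/L.

X ≈ 3270 mg/L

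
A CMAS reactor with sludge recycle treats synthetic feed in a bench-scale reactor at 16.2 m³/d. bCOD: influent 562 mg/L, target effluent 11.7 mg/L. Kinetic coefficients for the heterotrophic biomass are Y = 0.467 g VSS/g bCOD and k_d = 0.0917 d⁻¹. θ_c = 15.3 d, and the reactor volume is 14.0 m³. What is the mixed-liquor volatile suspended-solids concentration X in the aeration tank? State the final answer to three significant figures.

From V·X·(1 + k_d·θ_c) = Y·Q·(S₀ − S)·θ_c: X = 0.467 × 16.2 × (562 − 11.7) × 15.3 / [14.0 × (1 + 0.0917 × 15.3)] = 1893 mg/L.

X ≈ 1890 mg/L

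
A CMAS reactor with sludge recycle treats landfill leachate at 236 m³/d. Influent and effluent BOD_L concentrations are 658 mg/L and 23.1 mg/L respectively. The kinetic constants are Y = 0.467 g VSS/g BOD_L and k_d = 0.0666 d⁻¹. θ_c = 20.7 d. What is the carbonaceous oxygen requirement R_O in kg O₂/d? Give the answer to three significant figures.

The observed yield is Y_obs = Y/(1 + k_d·θ_c) = 0.467 / (1 + 0.0666 × 20.7) = 0.467 / 2.379 = 0.1963 g VSS per g BOD_L removed.
Q·(S₀ − S) = 236 × (658 − 23.1) × 10⁻³ = 149.8 kg/d removed.
Net sludge production P_X = 0.1963 × 149.8 = 29.42 kg VSS/d.
R_O = Q·ΔS − 1.42 P_X = 149.8 − 41.77 = 108.1 kg O₂/d.

R_O ≈ 108 kg O₂/d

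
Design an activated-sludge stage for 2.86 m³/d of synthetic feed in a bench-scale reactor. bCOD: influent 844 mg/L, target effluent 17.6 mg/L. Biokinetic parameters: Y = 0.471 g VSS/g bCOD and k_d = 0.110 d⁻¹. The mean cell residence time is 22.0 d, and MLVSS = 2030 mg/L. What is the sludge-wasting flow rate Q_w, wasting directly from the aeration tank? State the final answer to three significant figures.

Q_w ≈ 0.160 m³/d

From the SRT design equation V = Y Q (S₀−S) θ_c / [X (1 + k_d θ_c)] = 0.471 × 2.86 × (844 − 17.6) × 22.0 / [2030 × (1 + 0.110 × 22.0)] = 2.45×10^4 / 6943 = 3.528 m³.
For wasting at MLVSS concentration, Q_w = V/θ_c = 3.528/22.0 = 0.1603 m³/d.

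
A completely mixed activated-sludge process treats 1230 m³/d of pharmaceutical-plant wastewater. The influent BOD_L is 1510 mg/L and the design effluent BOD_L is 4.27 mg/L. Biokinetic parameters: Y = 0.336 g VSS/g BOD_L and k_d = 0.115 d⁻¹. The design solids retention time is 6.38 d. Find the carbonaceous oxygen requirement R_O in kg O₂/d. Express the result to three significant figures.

Correct the yield for decay: Y_obs = Y/(1 + k_d θ_c) = 0.336 / (1 + 0.115 × 6.38) = 0.336 / 1.734 = 0.1938.
ΔS = 1510 − 4.27 = 1506 mg/L, so the substrate removal rate is 1230 × 1506/1000 = 1852 kg BOD_L/d.
Net sludge production P_X = 0.1938 × 1852 = 358.9 kg VSS/d.
R_O = Q·(S₀ − S) − 1.42·P_X = 1852 − 1.42 × 358.9 = 1342 kg O₂/d.

R_O ≈ 1340 kg O₂/d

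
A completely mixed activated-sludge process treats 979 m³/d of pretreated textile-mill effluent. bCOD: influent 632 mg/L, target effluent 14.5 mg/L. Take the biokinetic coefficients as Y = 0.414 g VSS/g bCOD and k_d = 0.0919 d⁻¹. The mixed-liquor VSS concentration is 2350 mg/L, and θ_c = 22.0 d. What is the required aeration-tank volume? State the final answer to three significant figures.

V ≈ 775 m³

Rearranging the biomass balance for a CMAS with decay, V = Y·Q·ΔS·θ_c / [X·(1+k_d θ_c)] = 0.414 × 979 × (632 − 14.5) × 22.0 / [2350 × (1 + 0.0919 × 22.0)] = 5.51×10^6 / 7101 = 775.4 m³.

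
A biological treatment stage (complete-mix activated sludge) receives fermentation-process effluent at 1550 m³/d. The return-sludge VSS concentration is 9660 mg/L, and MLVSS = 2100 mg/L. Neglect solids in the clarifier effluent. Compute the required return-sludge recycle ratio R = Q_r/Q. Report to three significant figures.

R ≈ 0.278

Solids balance on the clarifier gives (1+R)X = R·X_r, so R = X/(X_r − X) = 2100 / (9660 − 2100) = 0.2778.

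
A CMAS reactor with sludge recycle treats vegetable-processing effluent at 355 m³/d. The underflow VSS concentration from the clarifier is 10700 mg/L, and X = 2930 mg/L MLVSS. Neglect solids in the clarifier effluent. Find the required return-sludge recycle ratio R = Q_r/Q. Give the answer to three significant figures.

R ≈ 0.377

R = Q_r/Q = X/(X_r − X) = 2930 / (10700 − 2930) = 0.3771.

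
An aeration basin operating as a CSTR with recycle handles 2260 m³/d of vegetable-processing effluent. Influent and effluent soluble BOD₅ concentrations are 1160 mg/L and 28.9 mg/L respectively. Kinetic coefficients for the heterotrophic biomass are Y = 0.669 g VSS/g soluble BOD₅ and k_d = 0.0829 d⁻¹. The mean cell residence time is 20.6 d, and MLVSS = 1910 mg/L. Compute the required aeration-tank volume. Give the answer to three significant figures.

Rearranging the biomass balance for a CMAS with decay, V = Y·Q·ΔS·θ_c / [X·(1+k_d θ_c)] = 0.669 × 2260 × (1160 − 28.9) × 20.6 / [1910 × (1 + 0.0829 × 20.6)] = 3.52×10^7 / 5172 = 6812 m³.

V ≈ 6810 m³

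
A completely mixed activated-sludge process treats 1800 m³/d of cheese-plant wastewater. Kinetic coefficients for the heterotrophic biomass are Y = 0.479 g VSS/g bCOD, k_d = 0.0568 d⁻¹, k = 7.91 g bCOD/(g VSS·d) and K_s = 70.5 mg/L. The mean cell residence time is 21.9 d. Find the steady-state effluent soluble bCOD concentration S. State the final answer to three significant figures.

S ≈ 1.96 mg/L

Effluent substrate depends only on kinetics and SRT: S = K_s(1 + k_d θ_c) / [θ_c(Yk − k_d) − 1] = 70.5 × (1 + 0.0568 × 21.9) / [21.9 × (0.479 × 7.91 − 0.0568) − 1] = 158.2 / 80.73 = 1.960 mg/L.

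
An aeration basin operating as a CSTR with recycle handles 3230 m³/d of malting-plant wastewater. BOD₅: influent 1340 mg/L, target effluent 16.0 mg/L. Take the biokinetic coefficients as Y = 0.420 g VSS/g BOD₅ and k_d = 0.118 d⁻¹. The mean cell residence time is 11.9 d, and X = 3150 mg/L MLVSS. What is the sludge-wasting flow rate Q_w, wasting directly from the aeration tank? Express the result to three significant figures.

Rearranging the biomass balance for a CMAS with decay, V = Y·Q·ΔS·θ_c / [X·(1+k_d θ_c)] = 0.420 × 3230 × (1340 − 16.0) × 11.9 / [3150 × (1 + 0.118 × 11.9)] = 2.14×10^7 / 7573 = 2822 m³.
For wasting at MLVSS concentration, Q_w = V/θ_c = 2822/11.9 = 237.2 m³/d.

Q_w ≈ 237 m³/d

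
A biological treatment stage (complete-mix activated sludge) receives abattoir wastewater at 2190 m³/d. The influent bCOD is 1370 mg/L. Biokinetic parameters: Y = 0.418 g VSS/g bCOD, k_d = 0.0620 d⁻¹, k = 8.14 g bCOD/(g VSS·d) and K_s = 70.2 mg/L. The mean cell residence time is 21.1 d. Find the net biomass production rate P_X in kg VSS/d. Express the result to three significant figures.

P_X ≈ 542 kg VSS/d

Effluent substrate depends only on kinetics and SRT: S = K_s(1 + k_d θ_c) / [θ_c(Yk − k_d) − 1] = 70.2 × (1 + 0.0620 × 21.1) / [21.1 × (0.418 × 8.14 − 0.0620) − 1] = 162.0 / 69.48 = 2.332 mg/L.
Y_obs = Y / (1 + k_d θ_c) = 0.418 / (1 + 0.0620 × 21.1) = 0.418 / 2.308 = 0.1811.
Mass of bCOD removed per day: Q(S₀ − S) = 2190 × 1368 g/m³ = 2995 kg/d.
Net biomass production P_X = Y_obs × Q·(S₀ − S) = 0.1811 × 2995 = 542.4 kg VSS/d.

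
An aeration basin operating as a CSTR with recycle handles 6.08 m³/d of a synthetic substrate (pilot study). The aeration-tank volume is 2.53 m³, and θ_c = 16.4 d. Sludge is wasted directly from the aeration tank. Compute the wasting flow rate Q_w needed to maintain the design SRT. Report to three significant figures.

Wasting from the aeration tank: Q_w = V / θ_c = 2.530 / 16.4 = 0.1543 m³/d.

Q_w ≈ 0.154 m³/d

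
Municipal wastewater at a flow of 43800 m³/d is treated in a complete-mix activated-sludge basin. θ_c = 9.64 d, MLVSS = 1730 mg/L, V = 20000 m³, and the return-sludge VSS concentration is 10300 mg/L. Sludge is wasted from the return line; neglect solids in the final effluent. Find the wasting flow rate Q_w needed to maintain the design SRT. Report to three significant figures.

Q_w ≈ 348 m³/d

Q_w = (V·X)/(θ_c X_r) = 20000 × 1730 / (9.64 × 10300) = 348.5 m³/d.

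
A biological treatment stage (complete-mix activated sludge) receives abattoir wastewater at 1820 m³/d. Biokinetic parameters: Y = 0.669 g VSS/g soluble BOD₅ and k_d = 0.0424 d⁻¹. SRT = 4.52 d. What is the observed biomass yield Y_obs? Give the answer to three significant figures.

Y_obs ≈ 0.561 g VSS/g soluble BOD₅

Y_obs = Y / (1 + k_d θ_c) = 0.669 / (1 + 0.0424 × 4.52) = 0.669 / 1.192 = 0.5614.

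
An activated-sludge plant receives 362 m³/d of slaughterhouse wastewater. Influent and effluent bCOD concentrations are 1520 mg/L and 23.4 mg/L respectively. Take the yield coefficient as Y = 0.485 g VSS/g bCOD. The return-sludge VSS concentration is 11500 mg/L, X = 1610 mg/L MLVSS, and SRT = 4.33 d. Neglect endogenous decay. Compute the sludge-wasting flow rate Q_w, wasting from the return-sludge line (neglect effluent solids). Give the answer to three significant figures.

With k_d = 0 the design equation reduces to V = Y Q (S₀−S) θ_c / X = 0.485 × 362 × (1520 − 23.4) × 4.33 / 1610 = 706.7 m³.
θ_c = V·X/(Q_w·X_r) when wasting from the recycle, so Q_w = V·X/(θ_c·X_r) = 706.7 × 1610 / (4.33 × 11500) = 22.85 m³/d.

Q_w ≈ 22.8 m³/d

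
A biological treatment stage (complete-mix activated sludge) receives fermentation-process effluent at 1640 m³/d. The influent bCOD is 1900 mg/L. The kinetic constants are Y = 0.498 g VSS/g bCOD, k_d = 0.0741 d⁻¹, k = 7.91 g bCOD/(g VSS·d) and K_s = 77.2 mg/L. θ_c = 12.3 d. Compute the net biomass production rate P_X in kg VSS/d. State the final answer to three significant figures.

P_X ≈ 810 kg VSS/d

For a completely mixed reactor with recycle the Lawrence–McCarty relation gives S = K_s·(1 + k_d·θ_c) / [θ_c·(Y·k − k_d) − 1] = 77.2 × (1 + 0.0741 × 12.3) / [12.3 × (0.498 × 7.91 − 0.0741) − 1] = 147.6 / 46.54 = 3.171 mg/L.
Y_obs = Y / (1 + k_d θ_c) = 0.498 / (1 + 0.0741 × 12.3) = 0.498 / 1.911 = 0.2605.
Mass of bCOD removed per day: Q(S₀ − S) = 1640 × 1897 g/m³ = 3111 kg/d.
Net biomass production P_X = Y_obs × Q·(S₀ − S) = 0.2605 × 3111 = 810.5 kg VSS/d.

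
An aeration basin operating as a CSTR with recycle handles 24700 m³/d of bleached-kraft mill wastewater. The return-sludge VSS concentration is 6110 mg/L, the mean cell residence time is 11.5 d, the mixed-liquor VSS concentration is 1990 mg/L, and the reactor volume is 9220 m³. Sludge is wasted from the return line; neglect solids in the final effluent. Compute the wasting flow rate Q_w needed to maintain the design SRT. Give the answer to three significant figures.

Wasting from the return line (neglecting effluent solids): Q_w = V·X / (θ_c·X_r) = 9220 × 1990 / (11.5 × 6110) = 261.1 m³/d.

Q_w ≈ 261 m³/d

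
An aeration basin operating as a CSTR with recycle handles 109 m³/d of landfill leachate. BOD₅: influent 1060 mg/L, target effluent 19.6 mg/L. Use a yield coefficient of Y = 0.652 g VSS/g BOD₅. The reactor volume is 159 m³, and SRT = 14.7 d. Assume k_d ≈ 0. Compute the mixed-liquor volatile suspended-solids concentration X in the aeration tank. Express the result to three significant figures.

X = Y·Q·ΔS·θ_c / V = 0.652 × 109 × (1060 − 19.6) × 14.7 / 159 = 6836 mg/L.

X ≈ 6840 mg/L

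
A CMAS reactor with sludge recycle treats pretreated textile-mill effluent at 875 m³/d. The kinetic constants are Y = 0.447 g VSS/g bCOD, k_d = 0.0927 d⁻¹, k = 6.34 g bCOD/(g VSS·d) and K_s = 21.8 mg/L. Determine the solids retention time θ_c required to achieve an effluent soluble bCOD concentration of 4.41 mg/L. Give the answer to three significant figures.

θ_c ≈ 2.60 d

From 1/θ_c = Y·k·S/(K_s + S) − k_d: Y·k·S/(K_s+S) = 0.447 × 6.34 × 4.41 / (21.8 + 4.41) = 0.4768 d⁻¹.
1/θ_c = 0.4768 − 0.0927 = 0.3841 d⁻¹, so θ_c = 2.603 d.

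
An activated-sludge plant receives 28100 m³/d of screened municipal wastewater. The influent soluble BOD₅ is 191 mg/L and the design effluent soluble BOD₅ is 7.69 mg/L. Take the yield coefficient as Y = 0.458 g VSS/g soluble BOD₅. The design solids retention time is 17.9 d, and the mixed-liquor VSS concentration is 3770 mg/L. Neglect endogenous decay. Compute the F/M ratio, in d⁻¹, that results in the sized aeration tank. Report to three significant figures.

F/M ≈ 0.127 d⁻¹

V·X = Y·Q·ΔS·θ_c gives V = 0.458 × 28100 × (191 − 7.69) × 17.9 / 3770 = 11201 m³.
F/M = applied load / biomass = Q·S₀/(V·X) = 28100 × 191 / (11201 × 3770) = 0.1271 d⁻¹.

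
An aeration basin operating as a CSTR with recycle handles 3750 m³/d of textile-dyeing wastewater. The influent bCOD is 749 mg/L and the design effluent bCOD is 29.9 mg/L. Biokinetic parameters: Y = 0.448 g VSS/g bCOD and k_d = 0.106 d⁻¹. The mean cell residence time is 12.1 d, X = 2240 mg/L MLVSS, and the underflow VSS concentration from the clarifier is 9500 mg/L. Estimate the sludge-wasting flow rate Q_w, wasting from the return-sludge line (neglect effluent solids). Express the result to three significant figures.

From the SRT design equation V = Y Q (S₀−S) θ_c / [X (1 + k_d θ_c)] = 0.448 × 3750 × (749 − 29.9) × 12.1 / [2240 × (1 + 0.106 × 12.1)] = 1.46×10^7 / 5113 = 2859 m³.
Wasting from the return line (neglecting effluent solids): Q_w = V·X / (θ_c·X_r) = 2859 × 2240 / (12.1 × 9500) = 55.71 m³/d.

Q_w ≈ 55.7 m³/d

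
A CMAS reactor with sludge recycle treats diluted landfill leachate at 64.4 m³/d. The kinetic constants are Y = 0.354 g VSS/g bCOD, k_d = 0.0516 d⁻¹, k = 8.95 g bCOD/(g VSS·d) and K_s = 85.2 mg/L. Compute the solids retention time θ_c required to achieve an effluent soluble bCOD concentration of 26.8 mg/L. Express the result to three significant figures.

From 1/θ_c = Y·k·S/(K_s + S) − k_d: Y·k·S/(K_s+S) = 0.354 × 8.95 × 26.8 / (85.2 + 26.8) = 0.7581 d⁻¹.
1/θ_c = 0.7581 − 0.0516 = 0.7065 d⁻¹, so θ_c = 1.415 d.

θ_c ≈ 1.42 d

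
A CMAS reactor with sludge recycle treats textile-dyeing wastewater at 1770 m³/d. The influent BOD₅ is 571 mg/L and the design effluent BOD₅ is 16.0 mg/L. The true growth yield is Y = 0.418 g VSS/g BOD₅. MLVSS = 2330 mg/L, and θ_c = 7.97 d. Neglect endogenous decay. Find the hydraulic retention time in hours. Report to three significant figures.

V·X = Y·Q·ΔS·θ_c gives V = 0.418 × 1770 × (571 − 16.0) × 7.97 / 2330 = 1405 m³.
HRT = V/Q = 1405 m³ / 1770 m³·d⁻¹ = 0.7935 d × 24 = 19.05 h.

τ ≈ 19.0 h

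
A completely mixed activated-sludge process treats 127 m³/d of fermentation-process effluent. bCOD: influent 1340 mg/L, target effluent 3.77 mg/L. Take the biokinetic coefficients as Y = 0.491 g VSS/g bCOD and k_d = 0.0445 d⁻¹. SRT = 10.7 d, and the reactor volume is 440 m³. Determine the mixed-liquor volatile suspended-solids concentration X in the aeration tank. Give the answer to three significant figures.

X = Y·Q·ΔS·θ_c / [V·(1 + k_d θ_c)] = 0.491 × 127 × (1340 − 3.77) × 10.7 / [440 × (1 + 0.0445 × 10.7)] = 1373 mg/L.

X ≈ 1370 mg/L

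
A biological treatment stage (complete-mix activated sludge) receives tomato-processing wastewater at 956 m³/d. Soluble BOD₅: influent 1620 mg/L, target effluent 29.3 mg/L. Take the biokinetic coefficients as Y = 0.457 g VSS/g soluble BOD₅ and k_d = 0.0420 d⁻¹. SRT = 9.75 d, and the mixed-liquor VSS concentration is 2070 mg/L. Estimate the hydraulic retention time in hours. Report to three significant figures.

τ ≈ 58.3 h

Steady-state biomass mass balance: V·X·(1 + k_d·θ_c) = Y·Q·(S₀ − S)·θ_c, so V = 0.457 × 956 × (1620 − 29.3) × 9.75 / [2070 × (1 + 0.0420 × 9.75)] = 6.78×10^6 / 2918 = 2322 m³.
τ = V/Q = 2322/956 = 2.429 d, or 58.30 h.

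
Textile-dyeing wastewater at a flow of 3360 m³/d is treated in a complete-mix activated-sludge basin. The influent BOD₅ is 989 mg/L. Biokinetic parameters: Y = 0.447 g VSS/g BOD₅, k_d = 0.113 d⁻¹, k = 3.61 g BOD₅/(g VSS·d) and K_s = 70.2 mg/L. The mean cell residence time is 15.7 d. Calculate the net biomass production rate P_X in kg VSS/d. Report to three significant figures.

P_X ≈ 531 kg VSS/d

From the Monod/SRT balance for a CMAS, S = K_s·(1+k_d θ_c)/[θ_c·(Y k − k_d) − 1] = 70.2 × (1 + 0.113 × 15.7) / [15.7 × (0.447 × 3.61 − 0.113) − 1] = 194.7 / 22.56 = 8.632 mg/L.
Y_obs = Y / (1 + k_d θ_c) = 0.447 / (1 + 0.113 × 15.7) = 0.447 / 2.774 = 0.1611.
ΔS = 989 − 8.63 = 980.4 mg/L, so the substrate removal rate is 3360 × 980.4/1000 = 3294 kg BOD₅/d.
Biomass produced: P_X = Y_obs·Q·ΔS = 0.1611 × 3294 ≈ 530.8 kg VSS/d.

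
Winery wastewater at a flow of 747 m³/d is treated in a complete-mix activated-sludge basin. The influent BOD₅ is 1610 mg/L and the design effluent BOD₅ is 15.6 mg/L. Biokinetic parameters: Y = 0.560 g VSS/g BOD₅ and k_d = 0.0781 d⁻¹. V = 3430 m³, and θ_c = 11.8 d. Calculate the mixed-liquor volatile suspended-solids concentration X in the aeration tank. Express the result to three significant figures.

X ≈ 1190 mg/L

Solving the biomass balance for X: X = Y Q (S₀−S) θ_c / [V (1+k_d θ_c)] = 0.560 × 747 × (1610 − 15.6) × 11.8 / [3430 × (1 + 0.0781 × 11.8)] = 1194 mg/L.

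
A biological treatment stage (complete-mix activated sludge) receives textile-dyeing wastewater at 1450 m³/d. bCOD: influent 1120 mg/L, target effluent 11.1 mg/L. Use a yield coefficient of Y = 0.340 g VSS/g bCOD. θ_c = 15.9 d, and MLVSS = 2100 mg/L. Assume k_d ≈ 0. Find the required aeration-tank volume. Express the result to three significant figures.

V ≈ 4140 m³

With k_d = 0 the design equation reduces to V = Y Q (S₀−S) θ_c / X = 0.340 × 1450 × (1120 − 11.1) × 15.9 / 2100 = 4139 m³.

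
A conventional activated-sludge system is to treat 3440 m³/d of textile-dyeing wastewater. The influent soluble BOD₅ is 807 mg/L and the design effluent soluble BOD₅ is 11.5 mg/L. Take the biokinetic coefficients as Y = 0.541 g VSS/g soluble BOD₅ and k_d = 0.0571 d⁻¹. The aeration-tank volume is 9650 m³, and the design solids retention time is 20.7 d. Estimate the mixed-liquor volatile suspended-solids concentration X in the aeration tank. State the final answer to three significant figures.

X ≈ 1460 mg/L

Solving the biomass balance for X: X = Y Q (S₀−S) θ_c / [V (1+k_d θ_c)] = 0.541 × 3440 × (807 − 11.5) × 20.7 / [9650 × (1 + 0.0571 × 20.7)] = 1455 mg/L.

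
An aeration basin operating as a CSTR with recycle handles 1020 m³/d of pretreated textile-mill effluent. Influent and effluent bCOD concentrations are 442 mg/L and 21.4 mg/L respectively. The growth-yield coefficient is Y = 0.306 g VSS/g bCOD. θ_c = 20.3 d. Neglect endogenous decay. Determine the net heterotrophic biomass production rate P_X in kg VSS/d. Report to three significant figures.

P_X ≈ 131 kg VSS/d

With endogenous decay neglected, the observed yield equals the true yield: Y_obs = Y = 0.306 g VSS/g bCOD.
ΔS = 442 − 21.4 = 420.6 mg/L, so the substrate removal rate is 1020 × 420.6/1000 = 429.0 kg bCOD/d.
P_X = Y_obs · Q(S₀ − S) = 0.3060 × 429.0 = 131.3 kg VSS/d.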